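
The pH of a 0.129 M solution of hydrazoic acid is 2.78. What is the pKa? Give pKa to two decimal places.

[H+] = 10^(-2.78) = 1.66 × 10^-3 M
At equilibrium [HA] = 0.129 − 1.66 × 10^-3 = 1.27 × 10^-1 M
Ka = [H+][A-]/[HA] = (1.66 × 10^-3)² / 1.27 × 10^-1 = 2.17 × 10^-5
pKa = -log(2.17 × 10^-5) = 4.66

pKa = 4.66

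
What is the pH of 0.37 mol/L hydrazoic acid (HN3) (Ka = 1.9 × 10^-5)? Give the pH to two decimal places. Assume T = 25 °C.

HN3 ⇌ N3- + H+
From the ICE table, Ka = [H+]²/(0.37 − [H+]) = 1.9 × 10^-5.
Neglecting [H+] in the denominator: [H+] = √(1.9 × 10^-5 × 0.37) = 2.65 × 10^-3 M
pH = −log(2.65 × 10^-3) = 2.58

pH = 2.58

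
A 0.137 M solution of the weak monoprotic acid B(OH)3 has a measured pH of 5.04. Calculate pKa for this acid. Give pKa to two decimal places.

[H+] = 10^(-5.04) = 9.12 × 10^-6 M
At equilibrium [HA] = 0.137 − 9.12 × 10^-6 = 1.37 × 10^-1 M
Ka = [H+][A-]/[HA] = (9.12 × 10^-6)² / 1.37 × 10^-1 = 6.07 × 10^-10
pKa = -log(6.07 × 10^-10) = 9.22

pKa = 9.22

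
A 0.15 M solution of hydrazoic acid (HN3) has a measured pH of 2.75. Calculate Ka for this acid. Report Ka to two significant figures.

Ka = 2.1 × 10^-5

[H+] = 10^(-2.75) = 1.78 × 10^-3 M
At equilibrium [HA] = 0.15 − 1.78 × 10^-3 = 1.48 × 10^-1 M
Ka = [H+][A-]/[HA] = (1.78 × 10^-3)² / 1.48 × 10^-1 = 2.1 × 10^-5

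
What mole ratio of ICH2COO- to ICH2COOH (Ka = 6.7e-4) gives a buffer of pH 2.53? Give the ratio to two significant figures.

pKa = -log(6.7 × 10^-4) = 3.174
pH = pKa + log(r) ⇒ log(r) = 2.53 − 3.174 = -0.644
r = [ICH2COO-]/[ICH2COOH] = 10^(-0.644) = 0.227

ratio = 0.23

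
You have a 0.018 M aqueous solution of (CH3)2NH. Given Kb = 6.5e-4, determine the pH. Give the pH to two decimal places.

(CH3)2NH + H2O ⇌ (CH3)2NH2+ + OH-
From the ICE table, Kb = [OH-]²/(0.018 − [OH-]) = 6.5 × 10^-4.
The 5% rule fails; solving [OH-]² + Kb·[OH-] − Kb·C₀ = 0 exactly:
[OH-] = [−0.00065 + √(0.00065² + 4.68e-05)]/2 = 3.11 × 10^-3 M
pOH = −log(3.11 × 10^-3) = 2.51; pH = 14.00 − 2.51 = 11.49

pH = 11.49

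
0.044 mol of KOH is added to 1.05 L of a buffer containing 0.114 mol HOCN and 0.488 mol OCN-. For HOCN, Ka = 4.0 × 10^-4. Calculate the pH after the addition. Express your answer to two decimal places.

After neutralization: n(HOCN) = 0.07 mol, n(OCN-) = 0.532 mol.
pKa = −log(4.0 × 10^-4) = 3.398
pH = pKa + log([A⁻]/[HA]) = 3.398 + log(0.532/0.07) = 3.398 +0.881

pH = 4.28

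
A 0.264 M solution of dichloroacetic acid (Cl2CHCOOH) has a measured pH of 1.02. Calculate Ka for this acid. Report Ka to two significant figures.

[H+] = 10^(-1.02) = 9.55 × 10^-2 M
At equilibrium [HA] = 0.264 − 9.55 × 10^-2 = 1.69 × 10^-1 M
Ka = [H+][A-]/[HA] = (9.55 × 10^-2)² / 1.69 × 10^-1 = 5.4 × 10^-2

Ka = 5.4 × 10^-2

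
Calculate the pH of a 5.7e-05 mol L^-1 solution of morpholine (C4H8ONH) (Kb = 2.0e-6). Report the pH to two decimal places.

pH = 8.99

C4H8ONH + H2O ⇌ C4H8ONH2+ + OH-
Kb = [OH-]²/(5.7e-05 − [OH-]) = 2.0 × 10^-6
[OH-] is not negligible relative to C₀; solve [OH-]² + 2e-06·[OH-] − 1.14e-10 = 0.
[OH-] = (−Kb + √(Kb² + 4·Kb·C₀))/2 = 9.72 × 10^-6 M
pOH = −log(9.72 × 10^-6) = 5.01; pH = 14.00 − 5.01 = 8.99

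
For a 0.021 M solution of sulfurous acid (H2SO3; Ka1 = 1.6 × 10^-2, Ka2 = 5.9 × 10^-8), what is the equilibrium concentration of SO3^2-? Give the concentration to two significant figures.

5.9 × 10^-8 M

First ionization gives [H+] ≈ [HSO3-] = 1.20 × 10^-2 M.
Second step: Ka2 = [H+][SO3^2-]/[HSO3-] ≈ [SO3^2-] (since [H+] ≈ [HSO3-]).
So [SO3^2-] ≈ Ka2.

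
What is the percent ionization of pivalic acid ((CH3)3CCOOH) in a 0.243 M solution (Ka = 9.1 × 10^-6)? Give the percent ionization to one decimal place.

0.6%

(CH3)3CCOOH ⇌ (CH3)3CCOO- + H+; let x = [H+] at equilibrium.
x ≈ √(Ka·C₀) = √(9.1 × 10^-6 × 0.243) = 1.49 × 10^-3 M
% ionization = x/C₀ × 100% = 1.49 × 10^-3/0.243 × 100% = 0.6%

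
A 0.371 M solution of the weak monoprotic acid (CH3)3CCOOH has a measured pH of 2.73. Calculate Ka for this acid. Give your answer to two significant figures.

[H+] = 10^(-2.73) = 1.86 × 10^-3 M
At equilibrium [HA] = 0.371 − 1.86 × 10^-3 = 3.69 × 10^-1 M
Ka = [H+][A-]/[HA] = (1.86 × 10^-3)² / 3.69 × 10^-1 = 9.4 × 10^-6

Ka = 9.4 × 10^-6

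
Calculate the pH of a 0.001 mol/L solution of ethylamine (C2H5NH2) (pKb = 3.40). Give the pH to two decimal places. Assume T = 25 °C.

C2H5NH2 + H2O ⇌ C2H5NH3+ + OH-
Kb = 10^(−3.40) = 3.98 × 10^-4
From the ICE table, Kb = [OH-]²/(0.001 − [OH-]) = 3.98 × 10^-4.
Here C₀/Kb ≈ 2.51, so the small-[OH-] approximation fails. Use the quadratic:
[OH-] = (−Kb + √(Kb² + 4·Kb·C₀))/2 = 4.63 × 10^-4 M
pOH = −log(4.63 × 10^-4) = 3.33; pH = 14.00 − 3.33 = 10.67

pH = 10.67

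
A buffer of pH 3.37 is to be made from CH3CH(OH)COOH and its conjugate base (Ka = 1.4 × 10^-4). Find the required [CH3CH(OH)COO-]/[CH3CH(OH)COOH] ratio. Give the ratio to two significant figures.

pKa = -log(1.4 × 10^-4) = 3.854
pH = pKa + log(r) ⇒ log(r) = 3.37 − 3.854 = -0.484
r = [CH3CH(OH)COO-]/[CH3CH(OH)COOH] = 10^(-0.484) = 0.328

ratio = 0.33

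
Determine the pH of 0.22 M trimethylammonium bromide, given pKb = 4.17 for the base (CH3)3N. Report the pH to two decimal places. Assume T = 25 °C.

pH = 5.24

(CH3)3NH+ is the conjugate acid of the weak base (CH3)3N.
Kb = 10^(−4.17) = 6.76 × 10^-5
Ka = Kw/Kb = 1.0×10^-14 / 6.76 × 10^-5 = 1.48 × 10^-10
Let x = [H+] at equilibrium. Ka = x²/(0.22 − x).
Since Ka ≪ C₀, x ≈ √(Ka·C₀) = 5.71 × 10^-6 M.
Check: 0.0026% ionized — well under 5%, approximation valid.
pH = −log(5.71 × 10^-6) = 5.24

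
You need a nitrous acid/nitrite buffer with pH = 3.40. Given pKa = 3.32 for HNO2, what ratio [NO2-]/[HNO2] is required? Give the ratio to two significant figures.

pH = pKa + log(r) ⇒ log(r) = 3.40 − 3.32 = +0.08
r = [NO2-]/[HNO2] = 10^(+0.08) = 1.2

ratio = 1.2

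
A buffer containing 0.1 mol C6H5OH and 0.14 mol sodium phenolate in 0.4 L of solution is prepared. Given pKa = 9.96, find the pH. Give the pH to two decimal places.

Henderson–Hasselbalch: pH = pKa + log([C6H5O-]/[C6H5OH]) = 9.96 + log(0.14/0.1)
pH = 9.96 + (+0.146) = 10.11

pH = 10.11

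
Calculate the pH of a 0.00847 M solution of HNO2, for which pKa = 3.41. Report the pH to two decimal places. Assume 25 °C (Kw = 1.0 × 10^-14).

HNO2 ⇌ NO2- + H+
Ka = 10^(−3.41) = 3.89 × 10^-4
From the ICE table, Ka = [H+]²/(0.00847 − [H+]) = 3.89 × 10^-4.
The 5% rule fails; solving [H+]² + Ka·[H+] − Ka·C₀ = 0 exactly:
[H+] = (−Ka + √(Ka² + 4·Ka·C₀))/2 = 1.63 × 10^-3 M
pH = −log[H+] = −log(1.63 × 10^-3) = 2.79

pH = 2.79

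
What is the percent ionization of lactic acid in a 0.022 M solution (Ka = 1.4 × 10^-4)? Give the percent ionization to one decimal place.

CH3CH(OH)COOH ⇌ CH3CH(OH)COO- + H+; let x = [H+] at equilibrium.
Solve x² + 0.00014x − 3.08e-06 = 0 → x = 1.69 × 10^-3 M
% ionization = x/C₀ × 100% = 1.69 × 10^-3/0.022 × 100% = 7.7%

7.7%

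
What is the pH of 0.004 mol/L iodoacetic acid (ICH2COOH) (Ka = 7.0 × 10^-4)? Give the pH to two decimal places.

pH = 2.87

ICH2COOH ⇌ ICH2COO- + H+
Let x = [H+] at equilibrium. Ka = x²/(0.004 − x).
x is not negligible relative to C₀; solve x² + 0.0007·x − 2.8e-06 = 0.
x = [−0.0007 + √(0.0007² + 1.12e-05)]/2 = 1.36 × 10^-3 M
pH = −log(1.36 × 10^-3) = 2.87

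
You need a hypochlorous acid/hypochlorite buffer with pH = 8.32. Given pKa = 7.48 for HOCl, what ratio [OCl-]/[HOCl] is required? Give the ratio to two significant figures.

ratio = 6.9

pH = pKa + log(r) ⇒ log(r) = 8.32 − 7.48 = +0.84
r = [OCl-]/[HOCl] = 10^(+0.84) = 6.92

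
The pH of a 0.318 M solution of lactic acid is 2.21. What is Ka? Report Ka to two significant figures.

Ka = 1.2 × 10^-4

[H+] = 10^(-2.21) = 6.17 × 10^-3 M
At equilibrium [HA] = 0.318 − 6.17 × 10^-3 = 3.12 × 10^-1 M
Ka = [H+][A-]/[HA] = (6.17 × 10^-3)² / 3.12 × 10^-1 = 1.2 × 10^-4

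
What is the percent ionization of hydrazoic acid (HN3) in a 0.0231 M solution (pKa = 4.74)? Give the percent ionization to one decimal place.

2.8%

HN3 ⇌ N3- + H+; let x = [H+] at equilibrium.
Ka = 10^(−4.74) = 1.82 × 10^-5
x ≈ √(Ka·C₀) = √(1.82 × 10^-5 × 0.0231) = 6.48 × 10^-4 M
Fraction ionized = 6.48 × 10^-4 / 0.0231 = 0.0281 → 2.8%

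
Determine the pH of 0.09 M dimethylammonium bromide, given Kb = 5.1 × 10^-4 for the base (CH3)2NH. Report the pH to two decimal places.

(CH3)2NH2+ is the conjugate acid of the weak base (CH3)2NH.
Ka = Kw/Kb = 1.0×10^-14 / 5.1 × 10^-4 = 1.96 × 10^-11
Ka = x²/(0.09 − x) = 1.96 × 10^-11
Since Ka ≪ C₀, x ≈ √(Ka·C₀) = 1.33 × 10^-6 M.
Check: 0.0015% ionized — well under 5%, approximation valid.
pH = −log[H+] = −log(1.33 × 10^-6) = 5.88

pH = 5.88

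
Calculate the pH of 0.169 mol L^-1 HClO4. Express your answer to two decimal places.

HClO4 is a strong acid and dissociates completely, so [H+] = 0.169 M.
pH = -log(0.169) = 0.77

pH = 0.77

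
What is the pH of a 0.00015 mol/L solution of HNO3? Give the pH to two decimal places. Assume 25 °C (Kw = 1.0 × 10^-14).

pH = 3.82

HNO3 is a strong acid and dissociates completely, so [H+] = 0.00015 M.
pH = -log(0.00015) = 3.82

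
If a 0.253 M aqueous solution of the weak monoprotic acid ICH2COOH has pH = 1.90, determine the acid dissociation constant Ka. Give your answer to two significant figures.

[H+] = 10^(-1.90) = 1.26 × 10^-2 M
At equilibrium [HA] = 0.253 − 1.26 × 10^-2 = 2.40 × 10^-1 M
Ka = [H+][A-]/[HA] = (1.26 × 10^-2)² / 2.40 × 10^-1 = 6.6 × 10^-4

Ka = 6.6 × 10^-4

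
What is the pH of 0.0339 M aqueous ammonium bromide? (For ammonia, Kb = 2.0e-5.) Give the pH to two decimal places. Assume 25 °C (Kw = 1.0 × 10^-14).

NH4+ is the conjugate acid of the weak base NH3.
Ka = Kw/Kb = 1.0×10^-14 / 2.0 × 10^-5 = 5.00 × 10^-10
From the ICE table, Ka = [H+]²/(0.0339 − [H+]) = 5.00 × 10^-10.
Neglecting [H+] in the denominator: [H+] = √(5.00 × 10^-10 × 0.0339) = 4.12 × 10^-6 M
pH = −log(4.12 × 10^-6) = 5.39

pH = 5.39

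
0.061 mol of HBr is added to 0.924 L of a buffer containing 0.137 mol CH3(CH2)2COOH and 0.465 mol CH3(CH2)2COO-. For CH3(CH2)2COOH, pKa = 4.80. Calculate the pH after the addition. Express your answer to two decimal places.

pH = 5.11

After neutralization: n(CH3(CH2)2COOH) = 0.198 mol, n(CH3(CH2)2COO-) = 0.404 mol.
Henderson–Hasselbalch with mole ratio 0.404/0.198: pH = 4.80 + (+0.310)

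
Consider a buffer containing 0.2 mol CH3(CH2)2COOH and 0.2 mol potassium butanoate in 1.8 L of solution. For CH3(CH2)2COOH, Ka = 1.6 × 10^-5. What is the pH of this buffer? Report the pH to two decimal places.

pKa = −log(1.6 × 10^-5) = 4.796
pH = pKa + log([A⁻]/[HA]) = 4.796 + log(0.2/0.2)
pH = 4.796 + (+0.000) = 4.80

pH = 4.80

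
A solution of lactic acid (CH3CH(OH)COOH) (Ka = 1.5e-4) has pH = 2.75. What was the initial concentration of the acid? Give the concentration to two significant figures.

C₀ = 2.3 × 10^-2 M

[H+] = 10^(-2.75) = 1.78 × 10^-3 M = x
Ka = x²/(C₀ − x) ⇒ C₀ = x + x²/Ka
C₀ = 1.78 × 10^-3 + (1.78 × 10^-3)²/(1.5 × 10^-4) = 2.29 × 10^-2 M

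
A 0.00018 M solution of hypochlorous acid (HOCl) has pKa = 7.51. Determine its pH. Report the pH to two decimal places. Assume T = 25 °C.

HOCl ⇌ OCl- + H+
Ka = 10^(−7.51) = 3.09 × 10^-8
Let x = [H+] at equilibrium. Ka = x²/(0.00018 − x).
Assume x ≪ 0.00018: x ≈ √(3.09 × 10^-8 × 0.00018) = 2.36 × 10^-6 M
(x/C₀ = 1.3% < 5%, so the approximation holds.)
pH = −log(2.36 × 10^-6) = 5.63

pH = 5.63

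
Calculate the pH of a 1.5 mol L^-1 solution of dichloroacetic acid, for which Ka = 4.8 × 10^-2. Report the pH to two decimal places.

pH = 0.61

Cl2CHCOOH ⇌ Cl2CHCOO- + H+
Let x = [H+] at equilibrium. Ka = x²/(1.5 − x).
The 5% rule fails; solving x² + Ka·x − Ka·C₀ = 0 exactly:
x = (−Ka + √(Ka² + 4·Ka·C₀))/2 = 2.45 × 10^-1 M
pH = −log(2.45 × 10^-1) = 0.61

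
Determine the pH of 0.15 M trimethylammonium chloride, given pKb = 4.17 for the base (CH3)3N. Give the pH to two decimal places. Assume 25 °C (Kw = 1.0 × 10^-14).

pH = 5.33

(CH3)3NH+ is the conjugate acid of the weak base (CH3)3N.
Kb = 10^(−4.17) = 6.76 × 10^-5
Ka = Kw/Kb = 1.0×10^-14 / 6.76 × 10^-5 = 1.48 × 10^-10
Let x = [H+] at equilibrium. Ka = x²/(0.15 − x).
Since Ka ≪ C₀, x ≈ √(Ka·C₀) = 4.71 × 10^-6 M.
(x/C₀ = 0.0031% < 5%, so the approximation holds.)
pH = −log(4.71 × 10^-6) = 5.33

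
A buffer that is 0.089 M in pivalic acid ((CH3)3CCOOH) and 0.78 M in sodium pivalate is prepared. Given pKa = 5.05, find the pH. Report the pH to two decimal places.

pH = 5.99

pH = pKa + log([A⁻]/[HA]) = 5.05 + log(0.78/0.089)
pH = 5.05 + (+0.943) = 5.99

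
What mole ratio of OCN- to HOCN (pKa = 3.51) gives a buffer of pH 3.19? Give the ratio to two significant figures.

pH = pKa + log(r) ⇒ log(r) = 3.19 − 3.51 = -0.32
r = [OCN-]/[HOCN] = 10^(-0.32) = 0.479

ratio = 0.48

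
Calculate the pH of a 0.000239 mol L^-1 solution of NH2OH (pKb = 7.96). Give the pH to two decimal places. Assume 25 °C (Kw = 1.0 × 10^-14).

pH = 8.21

NH2OH + H2O ⇌ NH3OH+ + OH-
Kb = 10^(−7.96) = 1.10 × 10^-8
Let x = [OH-] at equilibrium. Kb = x²/(0.000239 − x).
Assume x ≪ 0.000239: x ≈ √(1.10 × 10^-8 × 0.000239) = 1.62 × 10^-6 M
pOH = 5.79, so pH = 14.00 − pOH = 8.21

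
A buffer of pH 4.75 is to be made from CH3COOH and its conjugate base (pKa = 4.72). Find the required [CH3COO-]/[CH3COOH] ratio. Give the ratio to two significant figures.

pH = pKa + log(r) ⇒ log(r) = 4.75 − 4.72 = +0.03
r = [CH3COO-]/[CH3COOH] = 10^(+0.03) = 1.07

ratio = 1.1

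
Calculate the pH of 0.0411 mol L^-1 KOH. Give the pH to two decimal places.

pH = 12.61

KOH is a strong base; [OH-] = 0.0411 M.
pOH = -log(0.0411) = 1.39
pH = 14.00 - 1.39 = 12.61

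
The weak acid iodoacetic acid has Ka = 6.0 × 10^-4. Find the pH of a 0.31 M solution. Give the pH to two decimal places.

pH = 1.87

ICH2COOH ⇌ ICH2COO- + H+
From the ICE table, Ka = x²/(0.31 − x) = 6.0 × 10^-4.
Neglecting x in the denominator: x = √(6.0 × 10^-4 × 0.31) = 1.36 × 10^-2 M
(x/C₀ = 4.4% < 5%, so the approximation holds.)
pH = −log[H+] = −log(1.36 × 10^-2) = 1.87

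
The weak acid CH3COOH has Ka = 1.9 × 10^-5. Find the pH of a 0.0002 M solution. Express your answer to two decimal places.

CH3COOH ⇌ CH3COO- + H+
From the ICE table, Ka = [H+]²/(0.0002 − [H+]) = 1.9 × 10^-5.
Here C₀/Ka ≈ 10.5, so the small-[H+] approximation fails. Use the quadratic:
[H+] = (−Ka + √(Ka² + 4·Ka·C₀))/2 = 5.29 × 10^-5 M
pH = −log(5.29 × 10^-5) = 4.28

pH = 4.28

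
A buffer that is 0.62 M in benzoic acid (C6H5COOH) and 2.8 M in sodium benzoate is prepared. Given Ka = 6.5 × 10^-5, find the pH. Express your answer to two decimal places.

pH = 4.84

pKa = −log(6.5 × 10^-5) = 4.187
pH = pKa + log([A⁻]/[HA]) = 4.187 + log(2.8/0.62)
pH = 4.187 + (+0.655) = 4.84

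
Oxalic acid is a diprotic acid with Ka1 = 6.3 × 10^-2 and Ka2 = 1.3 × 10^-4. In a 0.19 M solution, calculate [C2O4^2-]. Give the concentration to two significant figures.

1.3 × 10^-4 M

First ionization gives [H+] ≈ [HC2O4-] = 8.24 × 10^-2 M.
Second step: Ka2 = [H+][C2O4^2-]/[HC2O4-] ≈ [C2O4^2-] (since [H+] ≈ [HC2O4-]).
So [C2O4^2-] ≈ Ka2.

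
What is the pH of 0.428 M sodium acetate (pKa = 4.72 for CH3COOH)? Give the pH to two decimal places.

CH3COO- is the conjugate base of the weak acid CH3COOH.
Ka = 10^(−4.72) = 1.91 × 10^-5
Kb = Kw/Ka = 1.0×10^-14 / 1.91 × 10^-5 = 5.24 × 10^-10
From the ICE table, Kb = [OH-]²/(0.428 − [OH-]) = 5.24 × 10^-10.
Neglecting [OH-] in the denominator: [OH-] = √(5.24 × 10^-10 × 0.428) = 1.50 × 10^-5 M
([OH-]/C₀ = 0.0035% < 5%, so the approximation holds.)
pOH = −log(1.50 × 10^-5) = 4.82; pH = 14.00 − 4.82 = 9.18

pH = 9.18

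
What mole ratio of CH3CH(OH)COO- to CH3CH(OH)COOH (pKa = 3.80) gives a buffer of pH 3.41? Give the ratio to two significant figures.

ratio = 0.41

pH = pKa + log(r) ⇒ log(r) = 3.41 − 3.80 = -0.39
r = [CH3CH(OH)COO-]/[CH3CH(OH)COOH] = 10^(-0.39) = 0.407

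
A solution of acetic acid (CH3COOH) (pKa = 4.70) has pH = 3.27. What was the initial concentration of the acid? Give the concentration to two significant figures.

C₀ = 1.5 × 10^-2 M

[H+] = 10^(-3.27) = 5.37 × 10^-4 M = x
Ka = 10^(−4.70) = 2.00 × 10^-5
Ka = x²/(C₀ − x) ⇒ C₀ = x + x²/Ka
C₀ = 5.37 × 10^-4 + (5.37 × 10^-4)²/(2.00 × 10^-5) = 1.50 × 10^-2 M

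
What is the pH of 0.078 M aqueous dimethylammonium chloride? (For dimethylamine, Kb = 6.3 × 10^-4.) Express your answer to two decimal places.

pH = 5.95

(CH3)2NH2+ is the conjugate acid of the weak base (CH3)2NH.
Ka = Kw/Kb = 1.0×10^-14 / 6.3 × 10^-4 = 1.59 × 10^-11
Ka = x²/(0.078 − x) = 1.59 × 10^-11
Assume x ≪ 0.078: x ≈ √(1.59 × 10^-11 × 0.078) = 1.11 × 10^-6 M
pH = −log[H+] = −log(1.11 × 10^-6) = 5.95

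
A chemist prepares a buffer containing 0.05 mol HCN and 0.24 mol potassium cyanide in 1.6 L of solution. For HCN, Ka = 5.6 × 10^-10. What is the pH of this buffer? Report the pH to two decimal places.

pH = 9.93

pKa = −log(5.6 × 10^-10) = 9.252
Using pH = pKa + log([base]/[acid]) with [base]/[acid] = 0.24/0.05:
pH = 9.252 + (+0.681) = 9.93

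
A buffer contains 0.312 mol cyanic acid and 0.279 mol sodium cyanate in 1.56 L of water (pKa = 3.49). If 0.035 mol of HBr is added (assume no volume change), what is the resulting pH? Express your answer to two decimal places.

Added H+ converts OCN- to HOCN: HOCN → 0.347 mol, OCN- → 0.244 mol.
Henderson–Hasselbalch with mole ratio 0.244/0.347: pH = 3.49 + (-0.153)

pH = 3.34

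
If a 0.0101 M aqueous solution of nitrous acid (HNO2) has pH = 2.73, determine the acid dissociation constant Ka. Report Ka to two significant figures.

Ka = 4.2 × 10^-4

[H+] = 10^(-2.73) = 1.86 × 10^-3 M
At equilibrium [HA] = 0.0101 − 1.86 × 10^-3 = 8.24 × 10^-3 M
Ka = [H+][A-]/[HA] = (1.86 × 10^-3)² / 8.24 × 10^-3 = 4.2 × 10^-4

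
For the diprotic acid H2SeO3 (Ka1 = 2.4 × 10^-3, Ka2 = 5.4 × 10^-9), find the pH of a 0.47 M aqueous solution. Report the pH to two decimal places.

pH = 1.49

Ka1 ≫ Ka2, so treat the first dissociation as the only significant source of H+.
Ka1 = x²/(0.47 − x) = 2.4 × 10^-3
Solving the quadratic: x = (−Ka1 + √(Ka1² + 4·Ka1·C₀))/2 = 3.24 × 10^-2 M
pH = −log(3.24 × 10^-2) = 1.49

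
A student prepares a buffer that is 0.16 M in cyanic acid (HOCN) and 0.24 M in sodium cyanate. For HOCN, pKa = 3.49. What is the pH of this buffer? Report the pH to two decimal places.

pH = pKa + log([A⁻]/[HA]) = 3.49 + log(0.24/0.16)
pH = 3.49 + (+0.176) = 3.67

pH = 3.67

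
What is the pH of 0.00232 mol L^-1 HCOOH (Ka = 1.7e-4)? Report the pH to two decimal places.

HCOOH ⇌ HCOO- + H+
From the ICE table, Ka = [H+]²/(0.00232 − [H+]) = 1.7 × 10^-4.
[H+] is not negligible relative to C₀; solve [H+]² + 0.00017·[H+] − 3.94e-07 = 0.
[H+] = (−Ka + √(Ka² + 4·Ka·C₀))/2 = 5.49 × 10^-4 M
pH = −log[H+] = −log(5.49 × 10^-4) = 3.26

pH = 3.26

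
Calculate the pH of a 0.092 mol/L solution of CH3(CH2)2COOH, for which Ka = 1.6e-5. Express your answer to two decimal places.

CH3(CH2)2COOH ⇌ CH3(CH2)2COO- + H+
Ka = [H+]²/(0.092 − [H+]) = 1.6 × 10^-5
Since Ka ≪ C₀, [H+] ≈ √(Ka·C₀) = 1.21 × 10^-3 M.
Check: 1.3% ionized — well under 5%, approximation valid.
pH = −log[H+] = −log(1.21 × 10^-3) = 2.92

pH = 2.92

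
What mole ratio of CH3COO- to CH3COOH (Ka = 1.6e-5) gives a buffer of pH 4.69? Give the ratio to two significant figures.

pKa = -log(1.6 × 10^-5) = 4.796
pH = pKa + log(r) ⇒ log(r) = 4.69 − 4.796 = -0.106
r = [CH3COO-]/[CH3COOH] = 10^(-0.106) = 0.783

ratio = 0.78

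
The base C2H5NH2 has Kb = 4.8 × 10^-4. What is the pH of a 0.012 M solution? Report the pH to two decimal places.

pH = 11.34

C2H5NH2 + H2O ⇌ C2H5NH3+ + OH-
Kb = x²/(0.012 − x) = 4.8 × 10^-4
Here C₀/Kb ≈ 25, so the small-x approximation fails. Use the quadratic:
x = (−Kb + √(Kb² + 4·Kb·C₀))/2 = 2.17 × 10^-3 M
pOH = −log(2.17 × 10^-3) = 2.66; pH = 14.00 − 2.66 = 11.34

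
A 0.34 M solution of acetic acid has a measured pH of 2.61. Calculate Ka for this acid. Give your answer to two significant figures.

[H+] = 10^(-2.61) = 2.45 × 10^-3 M
At equilibrium [HA] = 0.34 − 2.45 × 10^-3 = 3.38 × 10^-1 M
Ka = [H+][A-]/[HA] = (2.45 × 10^-3)² / 3.38 × 10^-1 = 1.8 × 10^-5

Ka = 1.8 × 10^-5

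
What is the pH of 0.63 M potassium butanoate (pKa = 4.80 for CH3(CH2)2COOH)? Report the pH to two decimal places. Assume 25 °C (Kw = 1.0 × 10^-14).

CH3(CH2)2COO- is the conjugate base of the weak acid CH3(CH2)2COOH.
Ka = 10^(−4.80) = 1.58 × 10^-5
Kb = Kw/Ka = 1.0×10^-14 / 1.58 × 10^-5 = 6.33 × 10^-10
Kb = x²/(0.63 − x) = 6.33 × 10^-10
Since Kb ≪ C₀, x ≈ √(Kb·C₀) = 2.00 × 10^-5 M.
(x/C₀ = 0.0032% < 5%, so the approximation holds.)
pOH = −log(2.00 × 10^-5) = 4.70; pH = 14.00 − 4.70 = 9.30

pH = 9.30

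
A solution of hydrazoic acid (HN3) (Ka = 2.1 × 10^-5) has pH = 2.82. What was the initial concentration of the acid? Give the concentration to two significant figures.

[H+] = 10^(-2.82) = 1.51 × 10^-3 M = x
Ka = x²/(C₀ − x) ⇒ C₀ = x + x²/Ka
C₀ = 1.51 × 10^-3 + (1.51 × 10^-3)²/(2.1 × 10^-5) = 1.10 × 10^-1 M

C₀ = 1.1 × 10^-1 M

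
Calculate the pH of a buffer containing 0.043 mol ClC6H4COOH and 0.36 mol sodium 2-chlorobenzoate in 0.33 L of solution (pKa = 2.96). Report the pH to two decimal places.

pH = 3.88

Using pH = pKa + log([base]/[acid]) with [base]/[acid] = 0.36/0.043:
pH = 2.96 + (+0.923) = 3.88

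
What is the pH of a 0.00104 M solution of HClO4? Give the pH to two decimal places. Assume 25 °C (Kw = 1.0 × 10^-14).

HClO4 is a strong acid and dissociates completely, so [H+] = 0.00104 M.
pH = -log(0.00104) = 2.98

pH = 2.98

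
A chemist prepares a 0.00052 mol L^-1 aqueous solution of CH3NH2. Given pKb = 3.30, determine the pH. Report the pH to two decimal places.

pH = 10.50

CH3NH2 + H2O ⇌ CH3NH3+ + OH-
Kb = 10^(−3.30) = 5.01 × 10^-4
From the ICE table, Kb = [OH-]²/(0.00052 − [OH-]) = 5.01 × 10^-4.
[OH-] is not negligible relative to C₀; solve [OH-]² + 0.000501·[OH-] − 2.61e-07 = 0.
[OH-] = (−Kb + √(Kb² + 4·Kb·C₀))/2 = 3.18 × 10^-4 M
pOH = −log(3.18 × 10^-4) = 3.50; pH = 14.00 − 3.50 = 10.50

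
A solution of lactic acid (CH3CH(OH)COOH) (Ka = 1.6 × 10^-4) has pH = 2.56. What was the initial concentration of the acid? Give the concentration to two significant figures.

C₀ = 5.0 × 10^-2 M

[H+] = 10^(-2.56) = 2.75 × 10^-3 M = x
Ka = x²/(C₀ − x) ⇒ C₀ = x + x²/Ka
C₀ = 2.75 × 10^-3 + (2.75 × 10^-3)²/(1.6 × 10^-4) = 5.00 × 10^-2 M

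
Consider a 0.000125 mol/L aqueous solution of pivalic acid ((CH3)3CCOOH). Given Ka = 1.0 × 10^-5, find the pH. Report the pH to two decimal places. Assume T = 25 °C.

(CH3)3CCOOH ⇌ (CH3)3CCOO- + H+
Ka = x²/(0.000125 − x) = 1.0 × 10^-5
Here C₀/Ka ≈ 12.5, so the small-x approximation fails. Use the quadratic:
x = (−Ka + √(Ka² + 4·Ka·C₀))/2 = 3.07 × 10^-5 M
pH = −log(3.07 × 10^-5) = 4.51

pH = 4.51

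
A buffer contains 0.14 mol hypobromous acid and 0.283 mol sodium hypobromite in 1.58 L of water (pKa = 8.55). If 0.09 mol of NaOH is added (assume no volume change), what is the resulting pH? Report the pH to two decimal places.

After neutralization: n(HOBr) = 0.05 mol, n(OBr-) = 0.373 mol.
Henderson–Hasselbalch with mole ratio 0.373/0.05: pH = 8.55 + (+0.873)

pH = 9.42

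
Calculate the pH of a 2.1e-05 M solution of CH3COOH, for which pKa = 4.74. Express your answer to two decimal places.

CH3COOH ⇌ CH3COO- + H+
Ka = 10^(−4.74) = 1.82 × 10^-5
From the ICE table, Ka = [H+]²/(2.1e-05 − [H+]) = 1.82 × 10^-5.
Here C₀/Ka ≈ 1.15, so the small-[H+] approximation fails. Use the quadratic:
[H+] = [−1.82e-05 + √(1.82e-05² + 1.53e-09)]/2 = 1.25 × 10^-5 M
pH = −log(1.25 × 10^-5) = 4.90

pH = 4.90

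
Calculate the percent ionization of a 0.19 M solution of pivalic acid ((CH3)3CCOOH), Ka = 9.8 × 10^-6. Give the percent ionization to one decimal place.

(CH3)3CCOOH ⇌ (CH3)3CCOO- + H+; let x = [H+] at equilibrium.
x ≈ √(Ka·C₀) = √(9.8 × 10^-6 × 0.19) = 1.36 × 10^-3 M
Fraction ionized = 1.36 × 10^-3 / 0.19 = 0.0072 → 0.7%

0.7%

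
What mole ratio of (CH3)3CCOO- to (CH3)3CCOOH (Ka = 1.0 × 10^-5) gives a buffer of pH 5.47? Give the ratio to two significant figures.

ratio = 3.0

pKa = -log(1.0 × 10^-5) = 5.000
pH = pKa + log(r) ⇒ log(r) = 5.47 − 5.000 = +0.470
r = [(CH3)3CCOO-]/[(CH3)3CCOOH] = 10^(+0.470) = 2.95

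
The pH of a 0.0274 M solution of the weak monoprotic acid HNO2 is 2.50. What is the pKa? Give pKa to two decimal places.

[H+] = 10^(-2.50) = 3.16 × 10^-3 M
At equilibrium [HA] = 0.0274 − 3.16 × 10^-3 = 2.42 × 10^-2 M
Ka = [H+][A-]/[HA] = (3.16 × 10^-3)² / 2.42 × 10^-2 = 4.13 × 10^-4
pKa = -log(4.13 × 10^-4) = 3.38

pKa = 3.38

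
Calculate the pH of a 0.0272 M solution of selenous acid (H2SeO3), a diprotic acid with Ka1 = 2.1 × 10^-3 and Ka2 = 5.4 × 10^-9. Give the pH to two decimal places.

pH = 2.18

Ka1 ≫ Ka2, so treat the first dissociation as the only significant source of H+.
Ka1 = x²/(0.0272 − x) = 2.1 × 10^-3
Solving the quadratic: x = (−Ka1 + √(Ka1² + 4·Ka1·C₀))/2 = 6.58 × 10^-3 M
pH = −log(6.58 × 10^-3) = 2.18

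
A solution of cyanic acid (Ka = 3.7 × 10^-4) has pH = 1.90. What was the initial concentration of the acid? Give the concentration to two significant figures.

C₀ = 4.4 × 10^-1 M

[H+] = 10^(-1.90) = 1.26 × 10^-2 M = x
Ka = x²/(C₀ − x) ⇒ C₀ = x + x²/Ka
C₀ = 1.26 × 10^-2 + (1.26 × 10^-2)²/(3.7 × 10^-4) = 4.42 × 10^-1 M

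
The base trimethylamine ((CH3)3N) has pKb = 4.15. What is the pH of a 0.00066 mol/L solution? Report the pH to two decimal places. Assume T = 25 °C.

(CH3)3N + H2O ⇌ (CH3)3NH+ + OH-
Kb = 10^(−4.15) = 7.08 × 10^-5
Let x = [OH-] at equilibrium. Kb = x²/(0.00066 − x).
x is not negligible relative to C₀; solve x² + 7.08e-05·x − 4.67e-08 = 0.
x = [−7.08e-05 + √(7.08e-05² + 1.87e-07)]/2 = 1.84 × 10^-4 M
pOH = −log(1.84 × 10^-4) = 3.74; pH = 14.00 − 3.74 = 10.26

pH = 10.26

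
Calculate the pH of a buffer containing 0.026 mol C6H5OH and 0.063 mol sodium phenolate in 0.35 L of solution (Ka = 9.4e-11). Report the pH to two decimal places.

pKa = −log(9.4 × 10^-11) = 10.027
Henderson–Hasselbalch: pH = pKa + log([C6H5O-]/[C6H5OH]) = 10.027 + log(0.063/0.026)
pH = 10.027 + (+0.384) = 10.41

pH = 10.41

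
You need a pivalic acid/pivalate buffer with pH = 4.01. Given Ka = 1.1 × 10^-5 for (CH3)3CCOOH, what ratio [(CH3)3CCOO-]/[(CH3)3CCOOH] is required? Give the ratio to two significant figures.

pKa = -log(1.1 × 10^-5) = 4.959
pH = pKa + log(r) ⇒ log(r) = 4.01 − 4.959 = -0.949
r = [(CH3)3CCOO-]/[(CH3)3CCOOH] = 10^(-0.949) = 0.112

ratio = 0.11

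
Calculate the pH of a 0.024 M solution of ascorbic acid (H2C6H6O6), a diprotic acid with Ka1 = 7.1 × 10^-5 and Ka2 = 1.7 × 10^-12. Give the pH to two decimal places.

Since Ka1 ≫ Ka2, the first ionization dominates [H+].
Ka1 = x²/(0.024 − x) = 7.1 × 10^-5
Solving the quadratic: x = (−Ka1 + √(Ka1² + 4·Ka1·C₀))/2 = 1.27 × 10^-3 M
pH = −log(1.27 × 10^-3) = 2.90

pH = 2.90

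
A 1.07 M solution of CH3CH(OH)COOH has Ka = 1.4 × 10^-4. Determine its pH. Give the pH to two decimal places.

CH3CH(OH)COOH ⇌ CH3CH(OH)COO- + H+
Ka = x²/(1.07 − x) = 1.4 × 10^-4
Neglecting x in the denominator: x = √(1.4 × 10^-4 × 1.07) = 1.22 × 10^-2 M
(x/C₀ = 1.1% < 5%, so the approximation holds.)
pH = −log(1.22 × 10^-2) = 1.91

pH = 1.91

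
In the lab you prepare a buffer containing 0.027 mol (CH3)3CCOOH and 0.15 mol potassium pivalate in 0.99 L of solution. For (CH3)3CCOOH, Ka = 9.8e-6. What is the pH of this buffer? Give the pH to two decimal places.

pKa = −log(9.8 × 10^-6) = 5.009
Using pH = pKa + log([base]/[acid]) with [base]/[acid] = 0.15/0.027:
pH = 5.009 + (+0.745) = 5.75

pH = 5.75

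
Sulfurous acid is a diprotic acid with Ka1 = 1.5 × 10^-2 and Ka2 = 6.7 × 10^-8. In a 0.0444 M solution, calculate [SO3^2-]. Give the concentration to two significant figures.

First ionization gives [H+] ≈ [HSO3-] = 1.94 × 10^-2 M.
Second step: Ka2 = [H+][SO3^2-]/[HSO3-] ≈ [SO3^2-] (since [H+] ≈ [HSO3-]).
So [SO3^2-] ≈ Ka2.

6.7 × 10^-8 M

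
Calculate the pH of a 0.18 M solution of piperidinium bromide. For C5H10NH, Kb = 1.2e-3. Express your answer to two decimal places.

C5H10NH2+ is the conjugate acid of the weak base C5H10NH.
Ka = Kw/Kb = 1.0×10^-14 / 1.2 × 10^-3 = 8.33 × 10^-12
Ka = [H+]²/(0.18 − [H+]) = 8.33 × 10^-12
Assume [H+] ≪ 0.18: [H+] ≈ √(8.33 × 10^-12 × 0.18) = 1.22 × 10^-6 M
pH = −log(1.22 × 10^-6) = 5.91

pH = 5.91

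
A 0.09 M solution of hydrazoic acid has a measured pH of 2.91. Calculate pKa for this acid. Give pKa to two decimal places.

pKa = 4.77

[H+] = 10^(-2.91) = 1.23 × 10^-3 M
At equilibrium [HA] = 0.09 − 1.23 × 10^-3 = 8.88 × 10^-2 M
Ka = [H+][A-]/[HA] = (1.23 × 10^-3)² / 8.88 × 10^-2 = 1.70 × 10^-5
pKa = -log(1.70 × 10^-5) = 4.77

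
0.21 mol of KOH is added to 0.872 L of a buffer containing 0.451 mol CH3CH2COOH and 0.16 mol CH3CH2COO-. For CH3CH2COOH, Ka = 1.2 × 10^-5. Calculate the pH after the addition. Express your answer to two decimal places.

pH = 5.11

OH- converts CH3CH2COOH to CH3CH2COO-: CH3CH2COOH → 0.241 mol, CH3CH2COO- → 0.37 mol.
pKa = −log(1.2 × 10^-5) = 4.921
pH = pKa + log(n_CH3CH2COO-/n_CH3CH2COOH) = 4.921 + log(0.37/0.241) = 4.921 + (+0.186)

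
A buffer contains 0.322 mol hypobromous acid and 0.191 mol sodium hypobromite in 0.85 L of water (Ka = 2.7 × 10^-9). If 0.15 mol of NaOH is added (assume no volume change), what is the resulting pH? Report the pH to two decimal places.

OH- converts HOBr to OBr-: HOBr → 0.172 mol, OBr- → 0.341 mol.
pKa = −log(2.7 × 10^-9) = 8.569
pH = pKa + log(n_OBr-/n_HOBr) = 8.569 + log(0.341/0.172) = 8.569 + (+0.297)

pH = 8.87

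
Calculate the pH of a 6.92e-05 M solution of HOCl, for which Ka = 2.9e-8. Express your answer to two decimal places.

HOCl ⇌ OCl- + H+
From the ICE table, Ka = [H+]²/(6.92e-05 − [H+]) = 2.9 × 10^-8.
Neglecting [H+] in the denominator: [H+] = √(2.9 × 10^-8 × 6.92e-05) = 1.42 × 10^-6 M
([H+]/C₀ = 2% < 5%, so the approximation holds.)
pH = −log[H+] = −log(1.42 × 10^-6) = 5.85

pH = 5.85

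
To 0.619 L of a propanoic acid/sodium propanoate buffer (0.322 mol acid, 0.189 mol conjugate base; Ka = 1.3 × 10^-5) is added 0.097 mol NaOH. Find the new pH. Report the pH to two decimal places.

OH- converts CH3CH2COOH to CH3CH2COO-: CH3CH2COOH → 0.225 mol, CH3CH2COO- → 0.286 mol.
pKa = −log(1.3 × 10^-5) = 4.886
pH = pKa + log([A⁻]/[HA]) = 4.886 + log(0.286/0.225) = 4.886 +0.104

pH = 4.99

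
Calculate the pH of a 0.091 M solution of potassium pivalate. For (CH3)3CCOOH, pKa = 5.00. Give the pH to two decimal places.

pH = 8.98

(CH3)3CCOO- is the conjugate base of the weak acid (CH3)3CCOOH.
Ka = 10^(−5.00) = 1.00 × 10^-5
Kb = Kw/Ka = 1.0×10^-14 / 1.00 × 10^-5 = 1.00 × 10^-9
Kb = [OH-]²/(0.091 − [OH-]) = 1.00 × 10^-9
Since Kb ≪ C₀, [OH-] ≈ √(Kb·C₀) = 9.54 × 10^-6 M.
Check: 0.01% ionized — well under 5%, approximation valid.
pOH = 5.02, so pH = 14.00 − pOH = 8.98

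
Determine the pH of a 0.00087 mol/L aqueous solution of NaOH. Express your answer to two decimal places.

pH = 10.94

NaOH is a strong base; [OH-] = 0.00087 M.
pOH = -log(0.00087) = 3.06
pH = 14.00 - 3.06 = 10.94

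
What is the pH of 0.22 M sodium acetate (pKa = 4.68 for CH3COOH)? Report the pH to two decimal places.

CH3COO- is the conjugate base of the weak acid CH3COOH.
Ka = 10^(−4.68) = 2.09 × 10^-5
Kb = Kw/Ka = 1.0×10^-14 / 2.09 × 10^-5 = 4.78 × 10^-10
From the ICE table, Kb = [OH-]²/(0.22 − [OH-]) = 4.78 × 10^-10.
Neglecting [OH-] in the denominator: [OH-] = √(4.78 × 10^-10 × 0.22) = 1.03 × 10^-5 M
Check: 0.0047% ionized — well under 5%, approximation valid.
pOH = 4.99, so pH = 14.00 − pOH = 9.01

pH = 9.01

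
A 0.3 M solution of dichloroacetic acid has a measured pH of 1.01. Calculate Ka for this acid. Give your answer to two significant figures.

Ka = 4.7 × 10^-2

[H+] = 10^(-1.01) = 9.77 × 10^-2 M
At equilibrium [HA] = 0.3 − 9.77 × 10^-2 = 2.02 × 10^-1 M
Ka = [H+][A-]/[HA] = (9.77 × 10^-2)² / 2.02 × 10^-1 = 4.7 × 10^-2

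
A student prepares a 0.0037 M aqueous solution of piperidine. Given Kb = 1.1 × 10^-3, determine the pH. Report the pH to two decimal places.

C5H10NH + H2O ⇌ C5H10NH2+ + OH-
From the ICE table, Kb = [OH-]²/(0.0037 − [OH-]) = 1.1 × 10^-3.
Here C₀/Kb ≈ 3.36, so the small-[OH-] approximation fails. Use the quadratic:
[OH-] = (−Kb + √(Kb² + 4·Kb·C₀))/2 = 1.54 × 10^-3 M
pOH = −log(1.54 × 10^-3) = 2.81; pH = 14.00 − 2.81 = 11.19

pH = 11.19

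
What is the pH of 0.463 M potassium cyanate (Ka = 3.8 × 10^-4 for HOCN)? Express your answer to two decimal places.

OCN- is the conjugate base of the weak acid HOCN.
Kb = Kw/Ka = 1.0×10^-14 / 3.8 × 10^-4 = 2.63 × 10^-11
From the ICE table, Kb = [OH-]²/(0.463 − [OH-]) = 2.63 × 10^-11.
Since Kb ≪ C₀, [OH-] ≈ √(Kb·C₀) = 3.49 × 10^-6 M.
pOH = −log(3.49 × 10^-6) = 5.46; pH = 14.00 − 5.46 = 8.54

pH = 8.54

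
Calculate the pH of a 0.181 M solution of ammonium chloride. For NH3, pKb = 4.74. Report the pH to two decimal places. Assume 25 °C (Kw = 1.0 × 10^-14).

NH4+ is the conjugate acid of the weak base NH3.
Kb = 10^(−4.74) = 1.82 × 10^-5
Ka = Kw/Kb = 1.0×10^-14 / 1.82 × 10^-5 = 5.49 × 10^-10
Let x = [H+] at equilibrium. Ka = x²/(0.181 − x).
Neglecting x in the denominator: x = √(5.49 × 10^-10 × 0.181) = 9.97 × 10^-6 M
(x/C₀ = 0.0055% < 5%, so the approximation holds.)
pH = −log(9.97 × 10^-6) = 5.00

pH = 5.00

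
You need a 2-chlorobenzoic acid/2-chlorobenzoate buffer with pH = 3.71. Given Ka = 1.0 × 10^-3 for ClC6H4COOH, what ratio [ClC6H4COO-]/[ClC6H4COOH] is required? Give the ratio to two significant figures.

ratio = 5.1

pKa = -log(1.0 × 10^-3) = 3.000
pH = pKa + log(r) ⇒ log(r) = 3.71 − 3.000 = +0.710
r = [ClC6H4COO-]/[ClC6H4COOH] = 10^(+0.710) = 5.13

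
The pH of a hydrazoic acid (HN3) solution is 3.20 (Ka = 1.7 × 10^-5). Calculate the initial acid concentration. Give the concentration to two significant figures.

[H+] = 10^(-3.20) = 6.31 × 10^-4 M = x
Ka = x²/(C₀ − x) ⇒ C₀ = x + x²/Ka
C₀ = 6.31 × 10^-4 + (6.31 × 10^-4)²/(1.7 × 10^-5) = 2.41 × 10^-2 M

C₀ = 2.4 × 10^-2 M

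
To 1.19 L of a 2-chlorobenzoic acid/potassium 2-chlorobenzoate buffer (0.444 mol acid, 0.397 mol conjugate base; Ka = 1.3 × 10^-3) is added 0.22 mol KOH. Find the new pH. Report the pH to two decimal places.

OH- converts ClC6H4COOH to ClC6H4COO-: ClC6H4COOH → 0.224 mol, ClC6H4COO- → 0.617 mol.
pKa = −log(1.3 × 10^-3) = 2.886
pH = pKa + log(n_ClC6H4COO-/n_ClC6H4COOH) = 2.886 + log(0.617/0.224) = 2.886 + (+0.440)

pH = 3.33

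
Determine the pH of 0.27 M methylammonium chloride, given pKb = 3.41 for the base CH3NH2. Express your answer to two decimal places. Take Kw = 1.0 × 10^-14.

CH3NH3+ is the conjugate acid of the weak base CH3NH2.
Kb = 10^(−3.41) = 3.89 × 10^-4
Ka = Kw/Kb = 1.0×10^-14 / 3.89 × 10^-4 = 2.57 × 10^-11
Ka = x²/(0.27 − x) = 2.57 × 10^-11
Assume x ≪ 0.27: x ≈ √(2.57 × 10^-11 × 0.27) = 2.63 × 10^-6 M
Check: 0.00098% ionized — well under 5%, approximation valid.
pH = −log(2.63 × 10^-6) = 5.58

pH = 5.58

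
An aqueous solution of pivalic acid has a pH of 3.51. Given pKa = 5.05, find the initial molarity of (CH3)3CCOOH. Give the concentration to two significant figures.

[H+] = 10^(-3.51) = 3.09 × 10^-4 M = x
Ka = 10^(−5.05) = 8.91 × 10^-6
Ka = x²/(C₀ − x) ⇒ C₀ = x + x²/Ka
C₀ = 3.09 × 10^-4 + (3.09 × 10^-4)²/(8.91 × 10^-6) = 1.10 × 10^-2 M

C₀ = 1.1 × 10^-2 M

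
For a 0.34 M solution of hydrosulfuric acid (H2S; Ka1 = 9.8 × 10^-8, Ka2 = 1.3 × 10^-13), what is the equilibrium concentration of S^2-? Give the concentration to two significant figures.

First ionization gives [H+] ≈ [HS-] = 1.83 × 10^-4 M.
Second step: Ka2 = [H+][S^2-]/[HS-] ≈ [S^2-] (since [H+] ≈ [HS-]).
So [S^2-] ≈ Ka2.

1.3 × 10^-13 M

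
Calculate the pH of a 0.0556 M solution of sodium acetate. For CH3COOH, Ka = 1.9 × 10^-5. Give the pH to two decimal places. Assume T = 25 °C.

pH = 8.73

CH3COO- is the conjugate base of the weak acid CH3COOH.
Kb = Kw/Ka = 1.0×10^-14 / 1.9 × 10^-5 = 5.26 × 10^-10
Kb = [OH-]²/(0.0556 − [OH-]) = 5.26 × 10^-10
Since Kb ≪ C₀, [OH-] ≈ √(Kb·C₀) = 5.41 × 10^-6 M.
([OH-]/C₀ = 0.0097% < 5%, so the approximation holds.)
pOH = 5.27, so pH = 14.00 − pOH = 8.73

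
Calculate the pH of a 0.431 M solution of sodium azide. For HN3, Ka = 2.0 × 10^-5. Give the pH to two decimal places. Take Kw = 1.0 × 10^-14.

pH = 9.17

N3- is the conjugate base of the weak acid HN3.
Kb = Kw/Ka = 1.0×10^-14 / 2.0 × 10^-5 = 5.00 × 10^-10
From the ICE table, Kb = x²/(0.431 − x) = 5.00 × 10^-10.
Since Kb ≪ C₀, x ≈ √(Kb·C₀) = 1.47 × 10^-5 M.
pOH = −log(1.47 × 10^-5) = 4.83; pH = 14.00 − 4.83 = 9.17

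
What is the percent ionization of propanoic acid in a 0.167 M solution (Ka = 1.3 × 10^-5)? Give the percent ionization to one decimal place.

CH3CH2COOH ⇌ CH3CH2COO- + H+; let x = [H+] at equilibrium.
x ≈ √(Ka·C₀) = √(1.3 × 10^-5 × 0.167) = 1.47 × 10^-3 M
Fraction ionized = 1.47 × 10^-3 / 0.167 = 0.0088 → 0.9%

0.9%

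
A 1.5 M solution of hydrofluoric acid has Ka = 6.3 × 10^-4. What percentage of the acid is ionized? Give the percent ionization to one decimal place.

2.0%

HF ⇌ F- + H+; let x = [H+] at equilibrium.
x ≈ √(Ka·C₀) = √(6.3 × 10^-4 × 1.5) = 3.07 × 10^-2 M
% ionization = x/C₀ × 100% = 3.07 × 10^-2/1.5 × 100% = 2.0%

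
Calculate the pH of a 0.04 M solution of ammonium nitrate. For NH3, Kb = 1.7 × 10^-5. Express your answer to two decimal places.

pH = 5.31

NH4+ is the conjugate acid of the weak base NH3.
Ka = Kw/Kb = 1.0×10^-14 / 1.7 × 10^-5 = 5.88 × 10^-10
Ka = [H+]²/(0.04 − [H+]) = 5.88 × 10^-10
Assume [H+] ≪ 0.04: [H+] ≈ √(5.88 × 10^-10 × 0.04) = 4.85 × 10^-6 M
([H+]/C₀ = 0.012% < 5%, so the approximation holds.)
pH = −log[H+] = −log(4.85 × 10^-6) = 5.31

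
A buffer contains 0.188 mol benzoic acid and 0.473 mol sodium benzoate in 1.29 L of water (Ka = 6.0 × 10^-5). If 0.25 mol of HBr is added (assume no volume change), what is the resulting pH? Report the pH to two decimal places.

pH = 3.93

Added H+ converts C6H5COO- to C6H5COOH: C6H5COOH → 0.438 mol, C6H5COO- → 0.223 mol.
pKa = −log(6.0 × 10^-5) = 4.222
pH = pKa + log(n_C6H5COO-/n_C6H5COOH) = 4.222 + log(0.223/0.438) = 4.222 + (-0.293)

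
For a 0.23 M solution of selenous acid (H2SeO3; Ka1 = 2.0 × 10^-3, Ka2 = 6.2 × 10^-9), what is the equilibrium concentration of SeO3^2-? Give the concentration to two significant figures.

First ionization gives [H+] ≈ [HSeO3-] = 2.05 × 10^-2 M.
Second step: Ka2 = [H+][SeO3^2-]/[HSeO3-] ≈ [SeO3^2-] (since [H+] ≈ [HSeO3-]).
So [SeO3^2-] ≈ Ka2.

6.2 × 10^-9 M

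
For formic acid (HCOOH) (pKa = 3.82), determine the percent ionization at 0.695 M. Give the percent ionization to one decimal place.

1.5%

HCOOH ⇌ HCOO- + H+; let x = [H+] at equilibrium.
Ka = 10^(−3.82) = 1.51 × 10^-4
x ≈ √(Ka·C₀) = √(1.51 × 10^-4 × 0.695) = 1.02 × 10^-2 M
% ionization = x/C₀ × 100% = 1.02 × 10^-2/0.695 × 100% = 1.5%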